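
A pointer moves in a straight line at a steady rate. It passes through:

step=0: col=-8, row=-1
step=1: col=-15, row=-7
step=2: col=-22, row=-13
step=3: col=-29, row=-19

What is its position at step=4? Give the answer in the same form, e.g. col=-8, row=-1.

col=-36, row=-25

Each step adds (-7,-6) to the position.
step 4: col=-29, row=-19 + (-7,-6) → col=-36, row=-25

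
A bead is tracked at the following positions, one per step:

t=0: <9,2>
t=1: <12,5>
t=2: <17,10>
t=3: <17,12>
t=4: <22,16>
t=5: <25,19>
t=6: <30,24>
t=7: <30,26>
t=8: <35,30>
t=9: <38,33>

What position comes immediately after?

<43,38>

The moves between consecutive positions are <+3,+3>, <+5,+5>, <+0,+2>, <+5,+4>, <+3,+3>, <+5,+5>, <+0,+2>, <+5,+4>, <+3,+3>; they repeat the 4-cycle [<+3,+3>, <+5,+5>, <+0,+2>, <+5,+4>].
step 10: apply <+5,+5> → <43,38>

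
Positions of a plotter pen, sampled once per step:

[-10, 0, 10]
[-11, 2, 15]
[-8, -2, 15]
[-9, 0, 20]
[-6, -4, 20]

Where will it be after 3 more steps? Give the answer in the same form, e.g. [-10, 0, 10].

The moves between consecutive positions are [-1, +2, +5], [+3, -4, +0], [-1, +2, +5], [+3, -4, +0]; they repeat the 2-cycle [[-1, +2, +5], [+3, -4, +0]].
step 5: apply [-1, +2, +5] → [-7, -2, 25]
step 6: apply [+3, -4, +0] → [-4, -6, 25]
step 7: apply [-1, +2, +5] → [-5, -4, 30]

[-5, -4, 30]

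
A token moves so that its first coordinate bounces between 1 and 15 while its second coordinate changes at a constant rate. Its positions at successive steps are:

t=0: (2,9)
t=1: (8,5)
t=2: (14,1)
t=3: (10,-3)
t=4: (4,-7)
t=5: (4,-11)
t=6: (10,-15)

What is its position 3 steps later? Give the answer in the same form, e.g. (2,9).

The first coordinate travels 6 per step and bounces off the walls at 1 and 15.
  step 7: 10 → 14
  step 8: 14 → 8
  step 9: 8 → 2
The second coordinate changes by -4 each step: at step 9 it is -27.

(2,-27)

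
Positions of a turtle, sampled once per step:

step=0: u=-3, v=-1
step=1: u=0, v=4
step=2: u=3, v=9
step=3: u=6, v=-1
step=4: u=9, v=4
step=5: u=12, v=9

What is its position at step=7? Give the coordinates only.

u=18, v=4

The u coordinate changes by +3 each step, so at step 7 it is -3 + 7·(3) = 18.
The v coordinate repeats the cycle [-1, 4, 9] with period 3; step 7 mod 3 = 1, giving 4.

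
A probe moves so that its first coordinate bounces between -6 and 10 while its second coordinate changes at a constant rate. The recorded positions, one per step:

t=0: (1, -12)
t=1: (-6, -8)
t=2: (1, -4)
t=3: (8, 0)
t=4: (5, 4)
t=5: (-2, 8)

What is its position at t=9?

(2, 24)

The first coordinate travels 7 per step and bounces off the walls at -6 and 10.
  step 6: -2 → -3
  step 7: -3 → 4
  step 8: 4 → 9
  step 9: 9 → 2
The second coordinate changes by +4 each step: at step 9 it is 24.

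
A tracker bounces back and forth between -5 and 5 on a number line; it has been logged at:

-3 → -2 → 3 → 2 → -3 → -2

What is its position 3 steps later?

The value reflects between -5 and 5, moving 5 per step.
  step 6: -2 → 3
  step 7: 3 → 2
  step 8: 2 → -3

-3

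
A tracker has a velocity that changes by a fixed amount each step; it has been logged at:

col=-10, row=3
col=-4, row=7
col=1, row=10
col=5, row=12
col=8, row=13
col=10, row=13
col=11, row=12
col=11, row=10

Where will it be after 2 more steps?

First differences are (+6, +4), (+5, +3), (+4, +2), (+3, +1), (+2, +0), (+1, -1), (+0, -2); their common second difference is (-1, -1) (constant acceleration).
step 8: col=11, row=10 + (-1, -3) → col=10, row=7
step 9: col=10, row=7 + (-2, -4) → col=8, row=3

col=8, row=3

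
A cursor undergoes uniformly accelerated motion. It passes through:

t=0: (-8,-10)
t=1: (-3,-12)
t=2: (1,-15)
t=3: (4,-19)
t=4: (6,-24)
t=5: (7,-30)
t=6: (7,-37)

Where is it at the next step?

(6,-45)

Taking differences between consecutive positions: (+5,-2), (+4,-3), (+3,-4), (+2,-5), (+1,-6), (+0,-7). These grow by (-1,-1) each step.
step 7: (7,-37) + (-1,-8) → (6,-45)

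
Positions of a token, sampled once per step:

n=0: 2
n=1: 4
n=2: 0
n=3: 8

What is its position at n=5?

24

Consecutive displacements +2, -4, +8 scale by a factor of -2 each step.
step 4: 8 − 16 → -8
step 5: -8 + 32 → 24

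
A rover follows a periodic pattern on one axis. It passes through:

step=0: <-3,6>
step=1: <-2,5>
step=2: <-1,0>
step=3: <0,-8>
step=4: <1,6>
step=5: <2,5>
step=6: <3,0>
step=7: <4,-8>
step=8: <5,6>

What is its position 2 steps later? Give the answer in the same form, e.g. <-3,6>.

<7,0>

The first coordinate changes by +1 each step, so at step 10 it is -3 + 10·(1) = 7.
The second coordinate repeats the cycle [6, 5, 0, -8] with period 4; step 10 mod 4 = 2, giving 0.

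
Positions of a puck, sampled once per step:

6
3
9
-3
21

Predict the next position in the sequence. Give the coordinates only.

-27

The jumps are -3, +6, -12, +24 — a geometric progression with ratio -2.
step 5: 21 − 48 → -27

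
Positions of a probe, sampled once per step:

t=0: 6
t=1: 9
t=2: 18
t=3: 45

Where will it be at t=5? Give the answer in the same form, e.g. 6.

Step-to-step displacements: +3, +9, +27; each is 3× the previous.
step 4: 45 + 81 → 126
step 5: 126 + 243 → 369

369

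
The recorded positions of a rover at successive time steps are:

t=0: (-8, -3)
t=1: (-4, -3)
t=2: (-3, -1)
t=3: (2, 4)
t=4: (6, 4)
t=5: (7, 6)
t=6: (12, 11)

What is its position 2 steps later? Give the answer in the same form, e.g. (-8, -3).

Differencing gives (+4, +0), (+1, +2), (+5, +5), (+4, +0), (+1, +2), (+5, +5). This is the pattern (+4, +0), (+1, +2), (+5, +5) repeated.
step 7: apply (+4, +0) → (16, 11)
step 8: apply (+1, +2) → (17, 13)

(17, 13)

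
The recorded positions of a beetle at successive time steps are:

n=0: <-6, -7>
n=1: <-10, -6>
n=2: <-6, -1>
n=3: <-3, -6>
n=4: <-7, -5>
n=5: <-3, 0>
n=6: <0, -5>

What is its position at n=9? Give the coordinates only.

Differencing gives <-4, +1>, <+4, +5>, <+3, -5>, <-4, +1>, <+4, +5>, <+3, -5>. This is the pattern <-4, +1>, <+4, +5>, <+3, -5> repeated.
step 7: apply <-4, +1> → <-4, -4>
step 8: apply <+4, +5> → <0, 1>
step 9: apply <+3, -5> → <3, -4>

<3, -4>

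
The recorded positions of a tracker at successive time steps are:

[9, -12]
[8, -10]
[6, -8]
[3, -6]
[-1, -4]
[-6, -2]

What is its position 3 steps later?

[-27, 4]

Taking differences between consecutive positions: [-1, +2], [-2, +2], [-3, +2], [-4, +2], [-5, +2]. These grow by [-1, +0] each step.
step 6: [-6, -2] + [-6, +2] → [-12, 0]
step 7: [-12, 0] + [-7, +2] → [-19, 2]
step 8: [-19, 2] + [-8, +2] → [-27, 4]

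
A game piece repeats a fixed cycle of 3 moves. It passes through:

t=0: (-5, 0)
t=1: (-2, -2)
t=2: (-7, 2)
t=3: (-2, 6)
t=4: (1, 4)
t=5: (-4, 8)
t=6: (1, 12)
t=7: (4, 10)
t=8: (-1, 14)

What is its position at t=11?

(2, 20)

Step-to-step displacements: (+3, -2), (-5, +4), (+5, +4), (+3, -2), (-5, +4), (+5, +4), (+3, -2), (-5, +4) — a repeating cycle of length 3.
step 9: apply (+5, +4) → (4, 18)
step 10: apply (+3, -2) → (7, 16)
step 11: apply (-5, +4) → (2, 20)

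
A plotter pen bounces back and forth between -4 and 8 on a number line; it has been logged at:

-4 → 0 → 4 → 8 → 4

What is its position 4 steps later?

4

The value travels 4 per step and bounces off the walls at -4 and 8.
  step 5: 4 → 0
  step 6: 0 → -4
  step 7: -4 → 0
  step 8: 0 → 4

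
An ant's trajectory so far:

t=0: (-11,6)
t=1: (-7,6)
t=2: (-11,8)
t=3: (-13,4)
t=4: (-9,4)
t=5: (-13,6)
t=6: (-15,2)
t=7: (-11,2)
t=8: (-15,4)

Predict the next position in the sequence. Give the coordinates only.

Differencing gives (+4,+0), (-4,+2), (-2,-4), (+4,+0), (-4,+2), (-2,-4), (+4,+0), (-4,+2). This is the pattern (+4,+0), (-4,+2), (-2,-4) repeated.
step 9: apply (-2,-4) → (-17,0)

(-17,0)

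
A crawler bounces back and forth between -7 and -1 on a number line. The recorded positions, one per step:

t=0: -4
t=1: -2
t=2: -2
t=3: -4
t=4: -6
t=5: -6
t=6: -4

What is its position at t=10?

-6

The value reflects between -7 and -1, moving 2 per step.
  step 7: -4 → -2
  step 8: -2 → -2
  step 9: -2 → -4
  step 10: -4 → -6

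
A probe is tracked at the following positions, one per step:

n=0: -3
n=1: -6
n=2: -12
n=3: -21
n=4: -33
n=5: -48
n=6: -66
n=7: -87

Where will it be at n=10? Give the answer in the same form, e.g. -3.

-168

First differences are -3, -6, -9, -12, -15, -18, -21; their common second difference is -3 (constant acceleration).
step 8: -87 − 24 → -111
step 9: -111 − 27 → -138
step 10: -138 − 30 → -168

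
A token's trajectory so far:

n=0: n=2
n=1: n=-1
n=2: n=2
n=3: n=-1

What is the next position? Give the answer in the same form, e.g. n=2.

Consecutive displacements -3, +3, -3 scale by a factor of -1 each step.
step 4: -1 + 3 → n=2

n=2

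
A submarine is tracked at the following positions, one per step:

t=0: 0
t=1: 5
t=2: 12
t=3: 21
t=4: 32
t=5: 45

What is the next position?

60

Taking differences between consecutive positions: +5, +7, +9, +11, +13. These grow by +2 each step.
step 6: 45 + 15 → 60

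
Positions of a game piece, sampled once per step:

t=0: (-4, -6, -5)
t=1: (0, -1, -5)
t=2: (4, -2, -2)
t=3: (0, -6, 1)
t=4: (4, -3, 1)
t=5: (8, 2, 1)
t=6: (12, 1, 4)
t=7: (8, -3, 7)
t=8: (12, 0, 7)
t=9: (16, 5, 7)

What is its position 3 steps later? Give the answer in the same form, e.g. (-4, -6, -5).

Differencing gives (+4, +5, +0), (+4, -1, +3), (-4, -4, +3), (+4, +3, +0), (+4, +5, +0), (+4, -1, +3), (-4, -4, +3), (+4, +3, +0), (+4, +5, +0). This is the pattern (+4, +5, +0), (+4, -1, +3), (-4, -4, +3), (+4, +3, +0) repeated.
step 10: apply (+4, -1, +3) → (20, 4, 10)
step 11: apply (-4, -4, +3) → (16, 0, 13)
step 12: apply (+4, +3, +0) → (20, 3, 13)

(20, 3, 13)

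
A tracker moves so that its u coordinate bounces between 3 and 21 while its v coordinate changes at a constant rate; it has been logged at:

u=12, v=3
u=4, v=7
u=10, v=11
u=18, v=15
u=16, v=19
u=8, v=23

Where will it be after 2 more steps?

u=14, v=31

The u coordinate reflects between 3 and 21, moving 8 per step.
  step 6: 8 → 6
  step 7: 6 → 14
The v coordinate changes by +4 each step: at step 7 it is 31.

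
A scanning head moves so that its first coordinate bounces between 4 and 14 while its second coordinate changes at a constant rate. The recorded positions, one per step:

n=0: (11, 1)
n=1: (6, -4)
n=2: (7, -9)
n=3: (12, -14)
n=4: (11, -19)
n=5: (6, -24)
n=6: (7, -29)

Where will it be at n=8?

The first coordinate travels 5 per step and bounces off the walls at 4 and 14.
  step 7: 7 → 12
  step 8: 12 → 11
The second coordinate changes by -5 each step: at step 8 it is -39.

(11, -39)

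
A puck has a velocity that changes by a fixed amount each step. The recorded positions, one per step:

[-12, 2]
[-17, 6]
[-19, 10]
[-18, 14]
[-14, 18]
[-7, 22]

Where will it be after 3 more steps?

[32, 34]

Successive displacements: [-5, +4], [-2, +4], [+1, +4], [+4, +4], [+7, +4] — each changes by [+3, +0].
step 6: [-7, 22] + [+10, +4] → [3, 26]
step 7: [3, 26] + [+13, +4] → [16, 30]
step 8: [16, 30] + [+16, +4] → [32, 34]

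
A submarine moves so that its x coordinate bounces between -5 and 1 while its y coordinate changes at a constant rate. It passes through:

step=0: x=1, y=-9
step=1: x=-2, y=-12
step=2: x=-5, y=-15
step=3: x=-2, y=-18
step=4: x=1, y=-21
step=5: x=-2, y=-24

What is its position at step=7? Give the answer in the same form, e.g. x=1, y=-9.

The x coordinate travels 3 per step and bounces off the walls at -5 and 1.
  step 6: -2 → -5
  step 7: -5 → -2
The y coordinate changes by -3 each step: at step 7 it is -30.

x=-2, y=-30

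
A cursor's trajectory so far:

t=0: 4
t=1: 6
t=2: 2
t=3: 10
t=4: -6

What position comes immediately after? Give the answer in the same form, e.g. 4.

Step-to-step displacements: +2, -4, +8, -16; each is -2× the previous.
step 5: -6 + 32 → 26

26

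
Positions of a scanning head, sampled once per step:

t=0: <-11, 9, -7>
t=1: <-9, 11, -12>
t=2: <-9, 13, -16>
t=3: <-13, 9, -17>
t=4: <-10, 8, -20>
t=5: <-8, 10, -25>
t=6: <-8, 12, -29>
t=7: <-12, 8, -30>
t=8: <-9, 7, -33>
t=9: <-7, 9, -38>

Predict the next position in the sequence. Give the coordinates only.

<-7, 11, -42>

Step-to-step displacements: <+2, +2, -5>, <+0, +2, -4>, <-4, -4, -1>, <+3, -1, -3>, <+2, +2, -5>, <+0, +2, -4>, <-4, -4, -1>, <+3, -1, -3>, <+2, +2, -5> — a repeating cycle of length 4.
step 10: apply <+0, +2, -4> → <-7, 11, -42>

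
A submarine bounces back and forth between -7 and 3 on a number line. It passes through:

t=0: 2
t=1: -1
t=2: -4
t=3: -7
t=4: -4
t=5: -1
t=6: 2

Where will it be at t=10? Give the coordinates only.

The value reflects between -7 and 3, moving 3 per step.
  step 7: 2 → 1
  step 8: 1 → -2
  step 9: -2 → -5
  step 10: -5 → -6

-6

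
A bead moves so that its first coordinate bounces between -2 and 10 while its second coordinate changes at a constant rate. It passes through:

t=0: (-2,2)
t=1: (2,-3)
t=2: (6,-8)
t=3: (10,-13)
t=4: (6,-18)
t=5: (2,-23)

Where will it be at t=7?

(2,-33)

The first coordinate reflects between -2 and 10, moving 4 per step.
  step 6: 2 → -2
  step 7: -2 → 2
The second coordinate changes by -5 each step: at step 7 it is -33.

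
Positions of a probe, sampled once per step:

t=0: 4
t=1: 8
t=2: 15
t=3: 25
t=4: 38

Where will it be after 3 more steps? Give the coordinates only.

95

Successive displacements: +4, +7, +10, +13 — each changes by +3.
step 5: 38 + 16 → 54
step 6: 54 + 19 → 73
step 7: 73 + 22 → 95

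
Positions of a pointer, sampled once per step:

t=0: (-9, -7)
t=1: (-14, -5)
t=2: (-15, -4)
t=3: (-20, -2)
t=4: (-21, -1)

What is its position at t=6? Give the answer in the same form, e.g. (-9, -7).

Differencing gives (-5, +2), (-1, +1), (-5, +2), (-1, +1). This is the pattern (-5, +2), (-1, +1) repeated.
step 5: apply (-5, +2) → (-26, 1)
step 6: apply (-1, +1) → (-27, 2)

(-27, 2)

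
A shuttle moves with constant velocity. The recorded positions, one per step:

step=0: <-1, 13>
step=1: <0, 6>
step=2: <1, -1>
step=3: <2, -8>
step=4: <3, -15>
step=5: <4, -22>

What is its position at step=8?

<7, -43>

The position changes by <+1, -7> every step.
step 6: <4, -22> + <+1, -7> → <5, -29>
step 7: <5, -29> + <+1, -7> → <6, -36>
step 8: <6, -36> + <+1, -7> → <7, -43>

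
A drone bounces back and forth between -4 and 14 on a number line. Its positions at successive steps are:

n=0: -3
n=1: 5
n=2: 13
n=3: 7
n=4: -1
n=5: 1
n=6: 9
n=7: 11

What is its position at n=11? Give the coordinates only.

13

The value travels 8 per step and bounces off the walls at -4 and 14.
  step 8: 11 → 3
  step 9: 3 → -3
  step 10: -3 → 5
  step 11: 5 → 13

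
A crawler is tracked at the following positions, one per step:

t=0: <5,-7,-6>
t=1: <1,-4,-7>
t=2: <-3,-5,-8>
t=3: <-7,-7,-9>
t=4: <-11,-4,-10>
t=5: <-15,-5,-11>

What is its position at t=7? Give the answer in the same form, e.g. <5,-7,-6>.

<-23,-4,-13>

The first coordinate changes by -4 each step, so at step 7 it is 5 + 7·(-4) = -23.
The second coordinate repeats the cycle [-7, -4, -5] with period 3; step 7 mod 3 = 1, giving -4.
The third coordinate changes by -1 each step, so at step 7 it is -6 + 7·(-1) = -13.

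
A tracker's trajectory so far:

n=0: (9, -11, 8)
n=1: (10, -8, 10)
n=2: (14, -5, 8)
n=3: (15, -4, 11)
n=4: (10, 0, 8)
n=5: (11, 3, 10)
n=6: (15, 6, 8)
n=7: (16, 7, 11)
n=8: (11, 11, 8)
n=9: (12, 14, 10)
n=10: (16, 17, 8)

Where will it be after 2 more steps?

(12, 22, 8)

The moves between consecutive positions are (+1, +3, +2), (+4, +3, -2), (+1, +1, +3), (-5, +4, -3), (+1, +3, +2), (+4, +3, -2), (+1, +1, +3), (-5, +4, -3), (+1, +3, +2), (+4, +3, -2); they repeat the 4-cycle [(+1, +3, +2), (+4, +3, -2), (+1, +1, +3), (-5, +4, -3)].
step 11: apply (+1, +1, +3) → (17, 18, 11)
step 12: apply (-5, +4, -3) → (12, 22, 8)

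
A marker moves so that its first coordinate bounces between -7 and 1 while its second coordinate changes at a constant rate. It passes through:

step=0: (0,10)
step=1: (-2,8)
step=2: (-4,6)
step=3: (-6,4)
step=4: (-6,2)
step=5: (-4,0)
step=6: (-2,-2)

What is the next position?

(0,-4)

The first coordinate travels 2 per step and bounces off the walls at -7 and 1.
  step 7: -2 → 0
The second coordinate changes by -2 each step: at step 7 it is -4.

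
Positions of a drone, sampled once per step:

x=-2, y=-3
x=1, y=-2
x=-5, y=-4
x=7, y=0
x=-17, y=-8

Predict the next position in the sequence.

Step-to-step displacements: (+3, +1), (-6, -2), (+12, +4), (-24, -8); each is -2× the previous.
step 5: x=-17, y=-8 + (+48, +16) → x=31, y=8

x=31, y=8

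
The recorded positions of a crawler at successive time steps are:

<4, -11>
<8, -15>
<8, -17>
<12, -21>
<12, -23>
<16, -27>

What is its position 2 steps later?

<20, -33>

The moves between consecutive positions are <+4, -4>, <+0, -2>, <+4, -4>, <+0, -2>, <+4, -4>; they repeat the 2-cycle [<+4, -4>, <+0, -2>].
step 6: apply <+0, -2> → <16, -29>
step 7: apply <+4, -4> → <20, -33>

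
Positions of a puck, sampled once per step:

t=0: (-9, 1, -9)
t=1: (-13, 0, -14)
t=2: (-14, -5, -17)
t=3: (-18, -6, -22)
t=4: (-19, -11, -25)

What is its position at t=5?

Step-to-step displacements: (-4, -1, -5), (-1, -5, -3), (-4, -1, -5), (-1, -5, -3) — a repeating cycle of length 2.
step 5: apply (-4, -1, -5) → (-23, -12, -30)

(-23, -12, -30)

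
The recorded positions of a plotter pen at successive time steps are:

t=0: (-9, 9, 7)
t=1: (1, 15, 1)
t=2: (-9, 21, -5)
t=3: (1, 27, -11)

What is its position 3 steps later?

(-9, 45, -29)

The first coordinate repeats the cycle [-9, 1] with period 2; step 6 mod 2 = 0, giving -9.
The second coordinate changes by +6 each step, so at step 6 it is 9 + 6·(6) = 45.
The third coordinate changes by -6 each step, so at step 6 it is 7 + 6·(-6) = -29.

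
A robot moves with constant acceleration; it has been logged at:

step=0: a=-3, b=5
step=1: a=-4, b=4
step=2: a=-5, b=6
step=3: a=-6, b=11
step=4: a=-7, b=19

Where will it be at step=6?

a=-9, b=44

Successive displacements: (-1, -1), (-1, +2), (-1, +5), (-1, +8) — each changes by (+0, +3).
step 5: a=-7, b=19 + (-1, +11) → a=-8, b=30
step 6: a=-8, b=30 + (-1, +14) → a=-9, b=44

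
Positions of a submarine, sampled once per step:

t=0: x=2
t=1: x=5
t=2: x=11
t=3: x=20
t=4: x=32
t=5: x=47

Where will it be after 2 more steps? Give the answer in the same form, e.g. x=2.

Taking differences between consecutive positions: +3, +6, +9, +12, +15. These grow by +3 each step.
step 6: 47 + 18 → x=65
step 7: 65 + 21 → x=86

x=86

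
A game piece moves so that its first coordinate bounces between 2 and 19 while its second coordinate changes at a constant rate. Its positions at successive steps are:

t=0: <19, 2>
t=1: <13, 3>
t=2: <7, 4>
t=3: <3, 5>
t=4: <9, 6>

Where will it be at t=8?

<5, 10>

The first coordinate reflects between 2 and 19, moving 6 per step.
  step 5: 9 → 15
  step 6: 15 → 17
  step 7: 17 → 11
  step 8: 11 → 5
The second coordinate changes by +1 each step: at step 8 it is 10.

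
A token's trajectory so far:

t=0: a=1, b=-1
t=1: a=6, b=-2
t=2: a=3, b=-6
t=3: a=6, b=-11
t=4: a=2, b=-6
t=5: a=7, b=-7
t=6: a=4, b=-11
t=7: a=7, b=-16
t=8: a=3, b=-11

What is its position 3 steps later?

Differencing gives (+5, -1), (-3, -4), (+3, -5), (-4, +5), (+5, -1), (-3, -4), (+3, -5), (-4, +5). This is the pattern (+5, -1), (-3, -4), (+3, -5), (-4, +5) repeated.
step 9: apply (+5, -1) → a=8, b=-12
step 10: apply (-3, -4) → a=5, b=-16
step 11: apply (+3, -5) → a=8, b=-21

a=8, b=-21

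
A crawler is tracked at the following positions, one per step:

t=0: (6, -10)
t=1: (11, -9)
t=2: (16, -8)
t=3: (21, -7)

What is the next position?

The position changes by (+5, +1) every step.
step 4: (21, -7) + (+5, +1) → (26, -6)

(26, -6)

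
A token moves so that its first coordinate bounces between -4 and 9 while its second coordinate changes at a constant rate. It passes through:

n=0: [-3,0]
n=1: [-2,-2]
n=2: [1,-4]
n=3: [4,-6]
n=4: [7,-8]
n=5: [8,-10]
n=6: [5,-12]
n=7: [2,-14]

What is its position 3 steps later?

[-1,-20]

The first coordinate reflects between -4 and 9, moving 3 per step.
  step 8: 2 → -1
  step 9: -1 → -4
  step 10: -4 → -1
The second coordinate changes by -2 each step: at step 10 it is -20.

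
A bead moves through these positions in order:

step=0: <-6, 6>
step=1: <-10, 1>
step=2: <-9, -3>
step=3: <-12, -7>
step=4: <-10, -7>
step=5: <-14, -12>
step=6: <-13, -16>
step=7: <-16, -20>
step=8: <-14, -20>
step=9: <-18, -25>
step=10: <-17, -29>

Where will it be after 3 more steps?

The moves between consecutive positions are <-4, -5>, <+1, -4>, <-3, -4>, <+2, +0>, <-4, -5>, <+1, -4>, <-3, -4>, <+2, +0>, <-4, -5>, <+1, -4>; they repeat the 4-cycle [<-4, -5>, <+1, -4>, <-3, -4>, <+2, +0>].
step 11: apply <-3, -4> → <-20, -33>
step 12: apply <+2, +0> → <-18, -33>
step 13: apply <-4, -5> → <-22, -38>

<-22, -38>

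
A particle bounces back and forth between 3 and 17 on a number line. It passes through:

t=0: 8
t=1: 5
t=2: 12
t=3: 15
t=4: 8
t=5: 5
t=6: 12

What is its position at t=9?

5

The value travels 7 per step and bounces off the walls at 3 and 17.
  step 7: 12 → 15
  step 8: 15 → 8
  step 9: 8 → 5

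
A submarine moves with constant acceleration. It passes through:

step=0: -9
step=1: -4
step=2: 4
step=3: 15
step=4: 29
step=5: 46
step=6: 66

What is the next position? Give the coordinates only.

Successive displacements: +5, +8, +11, +14, +17, +20 — each changes by +3.
step 7: 66 + 23 → 89

89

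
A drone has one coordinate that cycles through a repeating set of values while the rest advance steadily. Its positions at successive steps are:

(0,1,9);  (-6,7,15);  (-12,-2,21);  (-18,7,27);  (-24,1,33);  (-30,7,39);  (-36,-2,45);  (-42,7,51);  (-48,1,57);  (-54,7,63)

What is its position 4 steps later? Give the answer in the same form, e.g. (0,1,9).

(-78,7,87)

The first coordinate changes by -6 each step, so at step 13 it is 0 + 13·(-6) = -78.
The second coordinate repeats the cycle [1, 7, -2, 7] with period 4; step 13 mod 4 = 1, giving 7.
The third coordinate changes by +6 each step, so at step 13 it is 9 + 13·(6) = 87.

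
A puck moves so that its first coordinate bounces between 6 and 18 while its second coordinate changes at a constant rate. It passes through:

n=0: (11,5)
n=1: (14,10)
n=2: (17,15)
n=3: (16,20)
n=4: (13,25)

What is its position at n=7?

The first coordinate travels 3 per step and bounces off the walls at 6 and 18.
  step 5: 13 → 10
  step 6: 10 → 7
  step 7: 7 → 8
The second coordinate changes by +5 each step: at step 7 it is 40.

(8,40)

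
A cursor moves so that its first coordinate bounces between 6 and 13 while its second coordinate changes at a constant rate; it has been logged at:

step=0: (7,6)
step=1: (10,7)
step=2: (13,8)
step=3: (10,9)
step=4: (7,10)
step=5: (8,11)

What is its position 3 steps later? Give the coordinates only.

(9,14)

The first coordinate travels 3 per step and bounces off the walls at 6 and 13.
  step 6: 8 → 11
  step 7: 11 → 12
  step 8: 12 → 9
The second coordinate changes by +1 each step: at step 8 it is 14.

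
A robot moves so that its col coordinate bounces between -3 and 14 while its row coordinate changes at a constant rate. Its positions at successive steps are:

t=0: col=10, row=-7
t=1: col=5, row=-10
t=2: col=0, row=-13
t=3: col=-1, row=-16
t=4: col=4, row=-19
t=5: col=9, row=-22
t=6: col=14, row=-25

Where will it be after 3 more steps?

col=-1, row=-34

The col coordinate reflects between -3 and 14, moving 5 per step.
  step 7: 14 → 9
  step 8: 9 → 4
  step 9: 4 → -1
The row coordinate changes by -3 each step: at step 9 it is -34.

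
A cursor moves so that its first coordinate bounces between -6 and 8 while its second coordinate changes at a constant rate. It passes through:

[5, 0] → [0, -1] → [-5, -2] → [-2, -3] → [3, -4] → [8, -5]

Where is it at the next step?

[3, -6]

The first coordinate travels 5 per step and bounces off the walls at -6 and 8.
  step 6: 8 → 3
The second coordinate changes by -1 each step: at step 6 it is -6.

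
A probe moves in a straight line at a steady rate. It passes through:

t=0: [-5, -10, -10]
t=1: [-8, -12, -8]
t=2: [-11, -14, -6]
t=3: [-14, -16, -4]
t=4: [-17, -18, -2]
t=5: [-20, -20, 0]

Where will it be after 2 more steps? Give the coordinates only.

The position changes by [-3, -2, +2] every step.
step 6: [-20, -20, 0] + [-3, -2, +2] → [-23, -22, 2]
step 7: [-23, -22, 2] + [-3, -2, +2] → [-26, -24, 4]

[-26, -24, 4]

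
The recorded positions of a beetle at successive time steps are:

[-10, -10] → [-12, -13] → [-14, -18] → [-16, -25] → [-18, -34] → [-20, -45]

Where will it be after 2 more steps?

[-24, -73]

First differences are [-2, -3], [-2, -5], [-2, -7], [-2, -9], [-2, -11]; their common second difference is [+0, -2] (constant acceleration).
step 6: [-20, -45] + [-2, -13] → [-22, -58]
step 7: [-22, -58] + [-2, -15] → [-24, -73]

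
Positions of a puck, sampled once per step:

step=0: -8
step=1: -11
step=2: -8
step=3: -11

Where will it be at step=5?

Step-to-step displacements: -3, +3, -3; each is -1× the previous.
step 4: -11 + 3 → -8
step 5: -8 − 3 → -11

-11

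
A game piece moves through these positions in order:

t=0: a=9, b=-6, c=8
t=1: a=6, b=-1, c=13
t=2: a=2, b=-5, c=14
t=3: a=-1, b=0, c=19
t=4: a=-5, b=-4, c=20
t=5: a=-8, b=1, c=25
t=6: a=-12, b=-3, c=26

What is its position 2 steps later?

a=-19, b=-2, c=32

The moves between consecutive positions are (-3,+5,+5), (-4,-4,+1), (-3,+5,+5), (-4,-4,+1), (-3,+5,+5), (-4,-4,+1); they repeat the 2-cycle [(-3,+5,+5), (-4,-4,+1)].
step 7: apply (-3,+5,+5) → a=-15, b=2, c=31
step 8: apply (-4,-4,+1) → a=-19, b=-2, c=32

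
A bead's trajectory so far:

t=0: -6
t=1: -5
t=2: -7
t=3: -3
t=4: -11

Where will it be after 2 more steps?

-27

Step-to-step displacements: +1, -2, +4, -8; each is -2× the previous.
step 5: -11 + 16 → 5
step 6: 5 − 32 → -27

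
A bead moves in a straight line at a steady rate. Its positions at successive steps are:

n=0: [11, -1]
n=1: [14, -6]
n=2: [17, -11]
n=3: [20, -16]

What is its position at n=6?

Each step adds [+3, -5] to the position.
step 4: [20, -16] + [+3, -5] → [23, -21]
step 5: [23, -21] + [+3, -5] → [26, -26]
step 6: [26, -26] + [+3, -5] → [29, -31]

[29, -31]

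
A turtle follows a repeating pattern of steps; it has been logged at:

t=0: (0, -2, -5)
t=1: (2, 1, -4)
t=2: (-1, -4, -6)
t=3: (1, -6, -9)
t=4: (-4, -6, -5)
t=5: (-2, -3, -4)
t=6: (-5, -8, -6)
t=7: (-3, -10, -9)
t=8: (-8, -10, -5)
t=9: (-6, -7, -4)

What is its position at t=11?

(-7, -14, -9)

Differencing gives (+2, +3, +1), (-3, -5, -2), (+2, -2, -3), (-5, +0, +4), (+2, +3, +1), (-3, -5, -2), (+2, -2, -3), (-5, +0, +4), (+2, +3, +1). This is the pattern (+2, +3, +1), (-3, -5, -2), (+2, -2, -3), (-5, +0, +4) repeated.
step 10: apply (-3, -5, -2) → (-9, -12, -6)
step 11: apply (+2, -2, -3) → (-7, -14, -9)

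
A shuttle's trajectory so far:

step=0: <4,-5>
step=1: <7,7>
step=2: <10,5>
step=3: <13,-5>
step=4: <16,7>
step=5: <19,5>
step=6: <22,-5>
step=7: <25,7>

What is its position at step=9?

<31,-5>

The first coordinate changes by +3 each step, so at step 9 it is 4 + 9·(3) = 31.
The second coordinate repeats the cycle [-5, 7, 5] with period 3; step 9 mod 3 = 0, giving -5.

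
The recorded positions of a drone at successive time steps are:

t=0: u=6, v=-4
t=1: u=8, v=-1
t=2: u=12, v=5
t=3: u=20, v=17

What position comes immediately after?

Step-to-step displacements: (+2,+3), (+4,+6), (+8,+12); each is 2× the previous.
step 4: u=20, v=17 + (+16,+24) → u=36, v=41

u=36, v=41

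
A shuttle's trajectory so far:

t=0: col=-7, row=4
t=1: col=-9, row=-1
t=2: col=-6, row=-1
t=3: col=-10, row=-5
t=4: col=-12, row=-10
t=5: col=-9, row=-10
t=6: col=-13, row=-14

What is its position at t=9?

col=-16, row=-23

Step-to-step displacements: (-2, -5), (+3, +0), (-4, -4), (-2, -5), (+3, +0), (-4, -4) — a repeating cycle of length 3.
step 7: apply (-2, -5) → col=-15, row=-19
step 8: apply (+3, +0) → col=-12, row=-19
step 9: apply (-4, -4) → col=-16, row=-23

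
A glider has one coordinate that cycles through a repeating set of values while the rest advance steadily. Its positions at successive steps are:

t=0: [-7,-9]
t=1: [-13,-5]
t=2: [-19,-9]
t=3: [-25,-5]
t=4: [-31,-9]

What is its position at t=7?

First: linear, -6 per step → -49 at step 7.
Second: cycles through -9, -5 every 2 steps. Step 7 lands at position 1 of the cycle → -5.

[-49,-5]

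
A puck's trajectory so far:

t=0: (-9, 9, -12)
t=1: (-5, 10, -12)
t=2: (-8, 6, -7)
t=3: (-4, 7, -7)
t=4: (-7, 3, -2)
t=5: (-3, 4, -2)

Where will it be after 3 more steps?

(-5, -3, 8)

Step-to-step displacements: (+4, +1, +0), (-3, -4, +5), (+4, +1, +0), (-3, -4, +5), (+4, +1, +0) — a repeating cycle of length 2.
step 6: apply (-3, -4, +5) → (-6, 0, 3)
step 7: apply (+4, +1, +0) → (-2, 1, 3)
step 8: apply (-3, -4, +5) → (-5, -3, 8)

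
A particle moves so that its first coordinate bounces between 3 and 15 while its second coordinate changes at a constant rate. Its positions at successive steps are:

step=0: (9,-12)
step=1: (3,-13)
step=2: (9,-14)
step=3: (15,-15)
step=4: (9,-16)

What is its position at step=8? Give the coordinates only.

The first coordinate reflects between 3 and 15, moving 6 per step.
  step 5: 9 → 3
  step 6: 3 → 9
  step 7: 9 → 15
  step 8: 15 → 9
The second coordinate changes by -1 each step: at step 8 it is -20.

(9,-20)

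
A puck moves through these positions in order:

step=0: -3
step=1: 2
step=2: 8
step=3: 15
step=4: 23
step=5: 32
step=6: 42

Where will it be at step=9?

Taking differences between consecutive positions: +5, +6, +7, +8, +9, +10. These grow by +1 each step.
step 7: 42 + 11 → 53
step 8: 53 + 12 → 65
step 9: 65 + 13 → 78

78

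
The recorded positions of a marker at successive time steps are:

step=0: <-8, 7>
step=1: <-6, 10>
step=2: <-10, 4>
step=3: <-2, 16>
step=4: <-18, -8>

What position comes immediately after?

<14, 40>

Consecutive displacements <+2, +3>, <-4, -6>, <+8, +12>, <-16, -24> scale by a factor of -2 each step.
step 5: <-18, -8> + <+32, +48> → <14, 40>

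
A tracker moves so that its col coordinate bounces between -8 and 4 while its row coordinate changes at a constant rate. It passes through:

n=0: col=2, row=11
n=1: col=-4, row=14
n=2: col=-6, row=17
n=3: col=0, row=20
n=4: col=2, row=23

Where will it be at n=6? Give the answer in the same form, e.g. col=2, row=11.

The col coordinate travels 6 per step and bounces off the walls at -8 and 4.
  step 5: 2 → -4
  step 6: -4 → -6
The row coordinate changes by +3 each step: at step 6 it is 29.

col=-6, row=29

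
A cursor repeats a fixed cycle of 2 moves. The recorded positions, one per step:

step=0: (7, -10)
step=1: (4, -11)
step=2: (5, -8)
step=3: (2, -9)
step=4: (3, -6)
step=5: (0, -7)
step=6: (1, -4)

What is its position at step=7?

The moves between consecutive positions are (-3, -1), (+1, +3), (-3, -1), (+1, +3), (-3, -1), (+1, +3); they repeat the 2-cycle [(-3, -1), (+1, +3)].
step 7: apply (-3, -1) → (-2, -5)

(-2, -5)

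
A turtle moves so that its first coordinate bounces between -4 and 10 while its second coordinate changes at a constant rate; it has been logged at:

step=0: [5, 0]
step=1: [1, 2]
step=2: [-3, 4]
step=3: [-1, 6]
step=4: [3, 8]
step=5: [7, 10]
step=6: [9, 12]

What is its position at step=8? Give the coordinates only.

[1, 16]

The first coordinate travels 4 per step and bounces off the walls at -4 and 10.
  step 7: 9 → 5
  step 8: 5 → 1
The second coordinate changes by +2 each step: at step 8 it is 16.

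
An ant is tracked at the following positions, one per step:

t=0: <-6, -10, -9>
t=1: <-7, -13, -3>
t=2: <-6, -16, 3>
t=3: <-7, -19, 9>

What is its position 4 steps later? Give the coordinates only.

<-7, -31, 33>

The first coordinate repeats the cycle [-6, -7] with period 2; step 7 mod 2 = 1, giving -7.
The second coordinate changes by -3 each step, so at step 7 it is -10 + 7·(-3) = -31.
The third coordinate changes by +6 each step, so at step 7 it is -9 + 7·(6) = 33.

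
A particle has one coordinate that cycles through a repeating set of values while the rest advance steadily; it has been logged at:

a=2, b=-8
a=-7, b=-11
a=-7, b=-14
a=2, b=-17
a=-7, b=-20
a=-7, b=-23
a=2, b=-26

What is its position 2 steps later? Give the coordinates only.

a=-7, b=-32

A: cycles through 2, -7, -7 every 3 steps. Step 8 lands at position 2 of the cycle → -7.
B: linear, -3 per step → -32 at step 8.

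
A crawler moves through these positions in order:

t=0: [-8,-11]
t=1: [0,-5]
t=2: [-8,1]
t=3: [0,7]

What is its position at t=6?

The first coordinate repeats the cycle [-8, 0] with period 2; step 6 mod 2 = 0, giving -8.
The second coordinate changes by +6 each step, so at step 6 it is -11 + 6·(6) = 25.

[-8,25]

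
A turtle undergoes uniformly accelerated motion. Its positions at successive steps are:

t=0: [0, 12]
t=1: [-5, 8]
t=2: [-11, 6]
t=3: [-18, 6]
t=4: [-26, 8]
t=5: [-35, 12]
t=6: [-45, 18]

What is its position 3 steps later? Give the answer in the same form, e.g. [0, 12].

First differences are [-5, -4], [-6, -2], [-7, +0], [-8, +2], [-9, +4], [-10, +6]; their common second difference is [-1, +2] (constant acceleration).
step 7: [-45, 18] + [-11, +8] → [-56, 26]
step 8: [-56, 26] + [-12, +10] → [-68, 36]
step 9: [-68, 36] + [-13, +12] → [-81, 48]

[-81, 48]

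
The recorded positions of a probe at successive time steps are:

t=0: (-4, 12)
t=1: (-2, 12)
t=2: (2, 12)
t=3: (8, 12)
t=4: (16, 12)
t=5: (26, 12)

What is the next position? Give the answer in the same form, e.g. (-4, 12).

First differences are (+2, +0), (+4, +0), (+6, +0), (+8, +0), (+10, +0); their common second difference is (+2, +0) (constant acceleration).
step 6: (26, 12) + (+12, +0) → (38, 12)

(38, 12)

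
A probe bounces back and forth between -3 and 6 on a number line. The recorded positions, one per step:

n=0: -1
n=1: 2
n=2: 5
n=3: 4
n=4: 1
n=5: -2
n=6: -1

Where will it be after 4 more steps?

1

The value reflects between -3 and 6, moving 3 per step.
  step 7: -1 → 2
  step 8: 2 → 5
  step 9: 5 → 4
  step 10: 4 → 1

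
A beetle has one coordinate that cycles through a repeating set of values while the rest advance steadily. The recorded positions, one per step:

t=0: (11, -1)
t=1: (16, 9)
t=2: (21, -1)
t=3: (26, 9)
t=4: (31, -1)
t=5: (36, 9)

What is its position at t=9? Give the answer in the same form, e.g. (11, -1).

(56, 9)

The first coordinate changes by +5 each step, so at step 9 it is 11 + 9·(5) = 56.
The second coordinate repeats the cycle [-1, 9] with period 2; step 9 mod 2 = 1, giving 9.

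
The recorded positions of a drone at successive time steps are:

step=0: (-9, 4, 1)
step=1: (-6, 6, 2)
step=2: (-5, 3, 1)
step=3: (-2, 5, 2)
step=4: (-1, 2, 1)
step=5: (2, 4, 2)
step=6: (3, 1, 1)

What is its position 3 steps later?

(10, 2, 2)

The moves between consecutive positions are (+3, +2, +1), (+1, -3, -1), (+3, +2, +1), (+1, -3, -1), (+3, +2, +1), (+1, -3, -1); they repeat the 2-cycle [(+3, +2, +1), (+1, -3, -1)].
step 7: apply (+3, +2, +1) → (6, 3, 2)
step 8: apply (+1, -3, -1) → (7, 0, 1)
step 9: apply (+3, +2, +1) → (10, 2, 2)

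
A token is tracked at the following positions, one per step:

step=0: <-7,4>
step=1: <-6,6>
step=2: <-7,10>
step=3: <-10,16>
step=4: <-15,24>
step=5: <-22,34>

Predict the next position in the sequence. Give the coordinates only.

First differences are <+1,+2>, <-1,+4>, <-3,+6>, <-5,+8>, <-7,+10>; their common second difference is <-2,+2> (constant acceleration).
step 6: <-22,34> + <-9,+12> → <-31,46>

<-31,46>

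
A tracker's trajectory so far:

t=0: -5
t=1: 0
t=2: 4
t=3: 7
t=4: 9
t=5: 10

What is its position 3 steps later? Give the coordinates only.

7

Taking differences between consecutive positions: +5, +4, +3, +2, +1. These grow by -1 each step.
step 6: 10 + 0 → 10
step 7: 10 − 1 → 9
step 8: 9 − 2 → 7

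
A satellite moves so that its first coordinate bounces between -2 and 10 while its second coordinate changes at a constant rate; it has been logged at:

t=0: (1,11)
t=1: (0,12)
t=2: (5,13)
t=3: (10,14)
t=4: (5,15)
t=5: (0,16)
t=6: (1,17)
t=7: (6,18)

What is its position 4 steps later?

(2,22)

The first coordinate travels 5 per step and bounces off the walls at -2 and 10.
  step 8: 6 → 9
  step 9: 9 → 4
  step 10: 4 → -1
  step 11: -1 → 2
The second coordinate changes by +1 each step: at step 11 it is 22.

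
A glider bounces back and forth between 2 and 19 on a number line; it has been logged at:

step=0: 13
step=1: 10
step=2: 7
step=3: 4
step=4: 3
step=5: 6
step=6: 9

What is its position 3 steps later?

The value travels 3 per step and bounces off the walls at 2 and 19.
  step 7: 9 → 12
  step 8: 12 → 15
  step 9: 15 → 18

18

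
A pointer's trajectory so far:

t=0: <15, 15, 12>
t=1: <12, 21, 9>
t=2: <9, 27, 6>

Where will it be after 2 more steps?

The position changes by <-3, +6, -3> every step.
step 3: <9, 27, 6> + <-3, +6, -3> → <6, 33, 3>
step 4: <6, 33, 3> + <-3, +6, -3> → <3, 39, 0>

<3, 39, 0>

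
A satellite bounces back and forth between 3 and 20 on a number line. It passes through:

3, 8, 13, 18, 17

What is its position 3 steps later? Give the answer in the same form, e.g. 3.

The value travels 5 per step and bounces off the walls at 3 and 20.
  step 5: 17 → 12
  step 6: 12 → 7
  step 7: 7 → 4

4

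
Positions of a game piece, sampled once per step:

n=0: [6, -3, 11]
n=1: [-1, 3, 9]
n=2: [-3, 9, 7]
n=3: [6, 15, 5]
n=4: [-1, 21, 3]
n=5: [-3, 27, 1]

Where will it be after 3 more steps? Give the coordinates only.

First: cycles through 6, -1, -3 every 3 steps. Step 8 lands at position 2 of the cycle → -3.
Second: linear, +6 per step → 45 at step 8.
Third: linear, -2 per step → -5 at step 8.

[-3, 45, -5]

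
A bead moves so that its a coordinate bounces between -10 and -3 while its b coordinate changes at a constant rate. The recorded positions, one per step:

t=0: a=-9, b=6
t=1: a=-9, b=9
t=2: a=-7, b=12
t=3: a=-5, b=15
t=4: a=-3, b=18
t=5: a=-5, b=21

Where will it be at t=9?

a=-7, b=33

The a coordinate reflects between -10 and -3, moving 2 per step.
  step 6: -5 → -7
  step 7: -7 → -9
  step 8: -9 → -9
  step 9: -9 → -7
The b coordinate changes by +3 each step: at step 9 it is 33.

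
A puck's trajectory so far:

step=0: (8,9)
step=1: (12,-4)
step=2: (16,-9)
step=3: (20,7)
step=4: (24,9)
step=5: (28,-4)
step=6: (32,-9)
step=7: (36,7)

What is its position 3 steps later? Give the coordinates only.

First: linear, +4 per step → 48 at step 10.
Second: cycles through 9, -4, -9, 7 every 4 steps. Step 10 lands at position 2 of the cycle → -9.

(48,-9)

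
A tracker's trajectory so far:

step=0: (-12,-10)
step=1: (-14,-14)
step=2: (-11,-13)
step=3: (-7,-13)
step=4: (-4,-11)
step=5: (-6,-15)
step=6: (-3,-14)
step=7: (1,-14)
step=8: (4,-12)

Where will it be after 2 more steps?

Step-to-step displacements: (-2,-4), (+3,+1), (+4,+0), (+3,+2), (-2,-4), (+3,+1), (+4,+0), (+3,+2) — a repeating cycle of length 4.
step 9: apply (-2,-4) → (2,-16)
step 10: apply (+3,+1) → (5,-15)

(5,-15)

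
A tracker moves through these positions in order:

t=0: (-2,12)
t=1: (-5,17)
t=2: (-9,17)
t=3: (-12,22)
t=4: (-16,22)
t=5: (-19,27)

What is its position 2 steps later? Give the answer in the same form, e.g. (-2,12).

The moves between consecutive positions are (-3,+5), (-4,+0), (-3,+5), (-4,+0), (-3,+5); they repeat the 2-cycle [(-3,+5), (-4,+0)].
step 6: apply (-4,+0) → (-23,27)
step 7: apply (-3,+5) → (-26,32)

(-26,32)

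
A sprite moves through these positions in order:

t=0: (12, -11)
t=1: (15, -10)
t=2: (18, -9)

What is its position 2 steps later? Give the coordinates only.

The position changes by (+3, +1) every step.
step 3: (18, -9) + (+3, +1) → (21, -8)
step 4: (21, -8) + (+3, +1) → (24, -7)

(24, -7)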